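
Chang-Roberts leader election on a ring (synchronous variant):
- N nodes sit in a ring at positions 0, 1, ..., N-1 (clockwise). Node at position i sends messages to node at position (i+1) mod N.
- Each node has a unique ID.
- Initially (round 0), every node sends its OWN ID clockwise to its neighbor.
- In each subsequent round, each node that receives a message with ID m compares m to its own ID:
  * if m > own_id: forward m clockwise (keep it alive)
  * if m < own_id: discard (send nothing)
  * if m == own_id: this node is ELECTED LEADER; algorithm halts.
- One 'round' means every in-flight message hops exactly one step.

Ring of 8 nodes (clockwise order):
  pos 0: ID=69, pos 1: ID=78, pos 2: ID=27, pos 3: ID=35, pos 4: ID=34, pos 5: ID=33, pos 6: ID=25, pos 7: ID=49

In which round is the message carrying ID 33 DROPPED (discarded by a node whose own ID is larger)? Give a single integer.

Answer: 2

Derivation:
Round 1: pos1(id78) recv 69: drop; pos2(id27) recv 78: fwd; pos3(id35) recv 27: drop; pos4(id34) recv 35: fwd; pos5(id33) recv 34: fwd; pos6(id25) recv 33: fwd; pos7(id49) recv 25: drop; pos0(id69) recv 49: drop
Round 2: pos3(id35) recv 78: fwd; pos5(id33) recv 35: fwd; pos6(id25) recv 34: fwd; pos7(id49) recv 33: drop
Round 3: pos4(id34) recv 78: fwd; pos6(id25) recv 35: fwd; pos7(id49) recv 34: drop
Round 4: pos5(id33) recv 78: fwd; pos7(id49) recv 35: drop
Round 5: pos6(id25) recv 78: fwd
Round 6: pos7(id49) recv 78: fwd
Round 7: pos0(id69) recv 78: fwd
Round 8: pos1(id78) recv 78: ELECTED
Message ID 33 originates at pos 5; dropped at pos 7 in round 2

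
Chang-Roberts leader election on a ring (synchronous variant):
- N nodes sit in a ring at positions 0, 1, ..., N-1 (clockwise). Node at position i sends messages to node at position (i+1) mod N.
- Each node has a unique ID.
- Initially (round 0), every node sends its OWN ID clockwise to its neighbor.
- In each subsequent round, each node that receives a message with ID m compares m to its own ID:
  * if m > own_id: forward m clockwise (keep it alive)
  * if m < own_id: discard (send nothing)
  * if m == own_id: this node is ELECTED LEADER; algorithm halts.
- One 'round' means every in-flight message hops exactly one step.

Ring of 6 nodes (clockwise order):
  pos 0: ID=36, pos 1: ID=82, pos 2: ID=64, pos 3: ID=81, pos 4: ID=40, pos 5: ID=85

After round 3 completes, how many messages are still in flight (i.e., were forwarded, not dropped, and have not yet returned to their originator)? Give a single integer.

Answer: 2

Derivation:
Round 1: pos1(id82) recv 36: drop; pos2(id64) recv 82: fwd; pos3(id81) recv 64: drop; pos4(id40) recv 81: fwd; pos5(id85) recv 40: drop; pos0(id36) recv 85: fwd
Round 2: pos3(id81) recv 82: fwd; pos5(id85) recv 81: drop; pos1(id82) recv 85: fwd
Round 3: pos4(id40) recv 82: fwd; pos2(id64) recv 85: fwd
After round 3: 2 messages still in flight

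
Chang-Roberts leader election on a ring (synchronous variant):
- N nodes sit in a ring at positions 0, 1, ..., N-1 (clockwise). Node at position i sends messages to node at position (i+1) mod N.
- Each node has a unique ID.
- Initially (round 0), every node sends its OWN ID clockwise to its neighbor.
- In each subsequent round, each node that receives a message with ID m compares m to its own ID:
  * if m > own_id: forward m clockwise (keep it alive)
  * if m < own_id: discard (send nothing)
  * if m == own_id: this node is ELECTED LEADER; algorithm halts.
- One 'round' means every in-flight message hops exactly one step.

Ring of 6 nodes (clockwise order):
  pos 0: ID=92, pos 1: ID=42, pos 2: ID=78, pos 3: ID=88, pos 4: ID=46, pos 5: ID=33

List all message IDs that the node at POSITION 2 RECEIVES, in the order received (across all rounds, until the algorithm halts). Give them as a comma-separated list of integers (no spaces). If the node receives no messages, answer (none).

Round 1: pos1(id42) recv 92: fwd; pos2(id78) recv 42: drop; pos3(id88) recv 78: drop; pos4(id46) recv 88: fwd; pos5(id33) recv 46: fwd; pos0(id92) recv 33: drop
Round 2: pos2(id78) recv 92: fwd; pos5(id33) recv 88: fwd; pos0(id92) recv 46: drop
Round 3: pos3(id88) recv 92: fwd; pos0(id92) recv 88: drop
Round 4: pos4(id46) recv 92: fwd
Round 5: pos5(id33) recv 92: fwd
Round 6: pos0(id92) recv 92: ELECTED

Answer: 42,92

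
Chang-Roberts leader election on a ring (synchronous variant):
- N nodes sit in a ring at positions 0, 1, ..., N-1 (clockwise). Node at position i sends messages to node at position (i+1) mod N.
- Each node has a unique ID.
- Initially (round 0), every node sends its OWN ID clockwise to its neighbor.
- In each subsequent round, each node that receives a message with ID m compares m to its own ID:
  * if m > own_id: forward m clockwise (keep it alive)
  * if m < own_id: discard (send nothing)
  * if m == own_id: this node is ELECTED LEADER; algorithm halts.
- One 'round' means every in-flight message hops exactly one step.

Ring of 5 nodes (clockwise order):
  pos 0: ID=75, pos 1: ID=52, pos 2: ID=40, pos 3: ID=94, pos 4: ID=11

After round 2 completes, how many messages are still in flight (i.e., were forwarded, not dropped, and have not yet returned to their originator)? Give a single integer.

Round 1: pos1(id52) recv 75: fwd; pos2(id40) recv 52: fwd; pos3(id94) recv 40: drop; pos4(id11) recv 94: fwd; pos0(id75) recv 11: drop
Round 2: pos2(id40) recv 75: fwd; pos3(id94) recv 52: drop; pos0(id75) recv 94: fwd
After round 2: 2 messages still in flight

Answer: 2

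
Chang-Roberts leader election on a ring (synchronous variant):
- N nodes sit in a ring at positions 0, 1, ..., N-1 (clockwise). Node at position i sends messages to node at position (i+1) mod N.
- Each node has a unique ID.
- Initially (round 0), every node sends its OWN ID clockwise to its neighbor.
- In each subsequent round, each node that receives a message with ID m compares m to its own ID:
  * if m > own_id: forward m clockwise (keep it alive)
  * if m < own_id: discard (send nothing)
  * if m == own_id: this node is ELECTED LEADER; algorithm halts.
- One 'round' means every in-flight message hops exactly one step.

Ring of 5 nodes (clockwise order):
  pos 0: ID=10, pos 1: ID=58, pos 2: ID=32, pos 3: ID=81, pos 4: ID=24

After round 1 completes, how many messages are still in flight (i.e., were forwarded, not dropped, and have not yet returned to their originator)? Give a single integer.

Round 1: pos1(id58) recv 10: drop; pos2(id32) recv 58: fwd; pos3(id81) recv 32: drop; pos4(id24) recv 81: fwd; pos0(id10) recv 24: fwd
After round 1: 3 messages still in flight

Answer: 3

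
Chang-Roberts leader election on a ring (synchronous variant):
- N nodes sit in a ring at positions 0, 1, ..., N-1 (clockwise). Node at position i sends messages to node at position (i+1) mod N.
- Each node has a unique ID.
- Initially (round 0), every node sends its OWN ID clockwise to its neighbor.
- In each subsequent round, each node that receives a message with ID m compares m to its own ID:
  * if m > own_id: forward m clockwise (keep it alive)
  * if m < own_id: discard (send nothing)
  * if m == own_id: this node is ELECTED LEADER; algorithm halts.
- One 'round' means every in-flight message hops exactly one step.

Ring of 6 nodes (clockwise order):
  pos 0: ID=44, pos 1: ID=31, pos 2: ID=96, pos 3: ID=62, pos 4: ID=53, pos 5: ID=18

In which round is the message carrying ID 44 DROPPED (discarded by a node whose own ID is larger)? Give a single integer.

Answer: 2

Derivation:
Round 1: pos1(id31) recv 44: fwd; pos2(id96) recv 31: drop; pos3(id62) recv 96: fwd; pos4(id53) recv 62: fwd; pos5(id18) recv 53: fwd; pos0(id44) recv 18: drop
Round 2: pos2(id96) recv 44: drop; pos4(id53) recv 96: fwd; pos5(id18) recv 62: fwd; pos0(id44) recv 53: fwd
Round 3: pos5(id18) recv 96: fwd; pos0(id44) recv 62: fwd; pos1(id31) recv 53: fwd
Round 4: pos0(id44) recv 96: fwd; pos1(id31) recv 62: fwd; pos2(id96) recv 53: drop
Round 5: pos1(id31) recv 96: fwd; pos2(id96) recv 62: drop
Round 6: pos2(id96) recv 96: ELECTED
Message ID 44 originates at pos 0; dropped at pos 2 in round 2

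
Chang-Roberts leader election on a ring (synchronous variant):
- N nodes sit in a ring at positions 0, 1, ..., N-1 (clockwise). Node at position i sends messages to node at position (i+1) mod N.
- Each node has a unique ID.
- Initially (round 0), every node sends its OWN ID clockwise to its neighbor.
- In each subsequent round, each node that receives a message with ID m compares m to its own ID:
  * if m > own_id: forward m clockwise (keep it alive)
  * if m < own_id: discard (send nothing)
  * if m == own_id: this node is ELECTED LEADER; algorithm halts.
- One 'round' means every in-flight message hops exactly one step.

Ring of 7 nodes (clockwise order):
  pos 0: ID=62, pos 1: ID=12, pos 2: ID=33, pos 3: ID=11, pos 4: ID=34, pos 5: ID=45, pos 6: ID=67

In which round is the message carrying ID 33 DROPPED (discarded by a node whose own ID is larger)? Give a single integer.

Round 1: pos1(id12) recv 62: fwd; pos2(id33) recv 12: drop; pos3(id11) recv 33: fwd; pos4(id34) recv 11: drop; pos5(id45) recv 34: drop; pos6(id67) recv 45: drop; pos0(id62) recv 67: fwd
Round 2: pos2(id33) recv 62: fwd; pos4(id34) recv 33: drop; pos1(id12) recv 67: fwd
Round 3: pos3(id11) recv 62: fwd; pos2(id33) recv 67: fwd
Round 4: pos4(id34) recv 62: fwd; pos3(id11) recv 67: fwd
Round 5: pos5(id45) recv 62: fwd; pos4(id34) recv 67: fwd
Round 6: pos6(id67) recv 62: drop; pos5(id45) recv 67: fwd
Round 7: pos6(id67) recv 67: ELECTED
Message ID 33 originates at pos 2; dropped at pos 4 in round 2

Answer: 2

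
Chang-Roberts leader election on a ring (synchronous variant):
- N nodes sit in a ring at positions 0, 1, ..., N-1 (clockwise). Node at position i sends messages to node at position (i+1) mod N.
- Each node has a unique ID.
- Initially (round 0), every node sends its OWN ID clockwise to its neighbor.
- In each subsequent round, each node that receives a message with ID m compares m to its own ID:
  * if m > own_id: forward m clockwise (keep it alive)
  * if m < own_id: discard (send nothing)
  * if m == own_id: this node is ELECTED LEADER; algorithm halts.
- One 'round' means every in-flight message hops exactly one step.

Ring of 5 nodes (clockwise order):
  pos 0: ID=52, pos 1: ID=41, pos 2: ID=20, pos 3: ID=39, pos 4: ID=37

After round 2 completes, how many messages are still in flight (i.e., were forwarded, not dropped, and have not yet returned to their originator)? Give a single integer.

Round 1: pos1(id41) recv 52: fwd; pos2(id20) recv 41: fwd; pos3(id39) recv 20: drop; pos4(id37) recv 39: fwd; pos0(id52) recv 37: drop
Round 2: pos2(id20) recv 52: fwd; pos3(id39) recv 41: fwd; pos0(id52) recv 39: drop
After round 2: 2 messages still in flight

Answer: 2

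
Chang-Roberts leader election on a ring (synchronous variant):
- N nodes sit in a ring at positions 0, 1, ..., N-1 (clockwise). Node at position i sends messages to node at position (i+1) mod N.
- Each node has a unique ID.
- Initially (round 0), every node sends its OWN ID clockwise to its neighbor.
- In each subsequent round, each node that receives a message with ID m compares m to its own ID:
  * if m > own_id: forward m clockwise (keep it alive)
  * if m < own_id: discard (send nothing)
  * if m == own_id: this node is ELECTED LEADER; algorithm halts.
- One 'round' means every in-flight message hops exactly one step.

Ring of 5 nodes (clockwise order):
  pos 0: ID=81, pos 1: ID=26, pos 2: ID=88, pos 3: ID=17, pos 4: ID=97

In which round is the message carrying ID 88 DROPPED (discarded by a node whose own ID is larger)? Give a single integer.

Answer: 2

Derivation:
Round 1: pos1(id26) recv 81: fwd; pos2(id88) recv 26: drop; pos3(id17) recv 88: fwd; pos4(id97) recv 17: drop; pos0(id81) recv 97: fwd
Round 2: pos2(id88) recv 81: drop; pos4(id97) recv 88: drop; pos1(id26) recv 97: fwd
Round 3: pos2(id88) recv 97: fwd
Round 4: pos3(id17) recv 97: fwd
Round 5: pos4(id97) recv 97: ELECTED
Message ID 88 originates at pos 2; dropped at pos 4 in round 2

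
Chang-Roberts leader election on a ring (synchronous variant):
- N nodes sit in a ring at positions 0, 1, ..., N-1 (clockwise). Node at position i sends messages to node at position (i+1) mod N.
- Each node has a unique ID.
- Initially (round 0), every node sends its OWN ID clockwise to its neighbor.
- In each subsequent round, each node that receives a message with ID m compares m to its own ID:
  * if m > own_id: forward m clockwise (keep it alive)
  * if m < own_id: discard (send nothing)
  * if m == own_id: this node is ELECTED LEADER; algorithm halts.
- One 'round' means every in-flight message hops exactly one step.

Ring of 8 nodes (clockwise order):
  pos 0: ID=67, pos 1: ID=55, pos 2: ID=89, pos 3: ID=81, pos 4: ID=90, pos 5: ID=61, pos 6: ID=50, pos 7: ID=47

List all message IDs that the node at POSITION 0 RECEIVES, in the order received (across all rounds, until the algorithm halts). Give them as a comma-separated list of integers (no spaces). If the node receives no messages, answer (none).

Answer: 47,50,61,90

Derivation:
Round 1: pos1(id55) recv 67: fwd; pos2(id89) recv 55: drop; pos3(id81) recv 89: fwd; pos4(id90) recv 81: drop; pos5(id61) recv 90: fwd; pos6(id50) recv 61: fwd; pos7(id47) recv 50: fwd; pos0(id67) recv 47: drop
Round 2: pos2(id89) recv 67: drop; pos4(id90) recv 89: drop; pos6(id50) recv 90: fwd; pos7(id47) recv 61: fwd; pos0(id67) recv 50: drop
Round 3: pos7(id47) recv 90: fwd; pos0(id67) recv 61: drop
Round 4: pos0(id67) recv 90: fwd
Round 5: pos1(id55) recv 90: fwd
Round 6: pos2(id89) recv 90: fwd
Round 7: pos3(id81) recv 90: fwd
Round 8: pos4(id90) recv 90: ELECTED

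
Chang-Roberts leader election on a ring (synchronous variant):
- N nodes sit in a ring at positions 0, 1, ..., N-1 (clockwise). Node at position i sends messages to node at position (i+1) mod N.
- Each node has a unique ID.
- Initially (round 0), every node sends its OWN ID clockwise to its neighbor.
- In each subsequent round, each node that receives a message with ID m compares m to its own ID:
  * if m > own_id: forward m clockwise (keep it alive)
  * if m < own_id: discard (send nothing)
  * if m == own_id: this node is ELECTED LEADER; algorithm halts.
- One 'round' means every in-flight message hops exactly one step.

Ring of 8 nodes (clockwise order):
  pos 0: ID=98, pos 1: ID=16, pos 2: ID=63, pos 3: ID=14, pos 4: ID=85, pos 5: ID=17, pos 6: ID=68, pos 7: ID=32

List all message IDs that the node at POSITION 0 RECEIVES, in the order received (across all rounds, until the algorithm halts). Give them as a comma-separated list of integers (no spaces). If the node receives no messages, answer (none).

Answer: 32,68,85,98

Derivation:
Round 1: pos1(id16) recv 98: fwd; pos2(id63) recv 16: drop; pos3(id14) recv 63: fwd; pos4(id85) recv 14: drop; pos5(id17) recv 85: fwd; pos6(id68) recv 17: drop; pos7(id32) recv 68: fwd; pos0(id98) recv 32: drop
Round 2: pos2(id63) recv 98: fwd; pos4(id85) recv 63: drop; pos6(id68) recv 85: fwd; pos0(id98) recv 68: drop
Round 3: pos3(id14) recv 98: fwd; pos7(id32) recv 85: fwd
Round 4: pos4(id85) recv 98: fwd; pos0(id98) recv 85: drop
Round 5: pos5(id17) recv 98: fwd
Round 6: pos6(id68) recv 98: fwd
Round 7: pos7(id32) recv 98: fwd
Round 8: pos0(id98) recv 98: ELECTED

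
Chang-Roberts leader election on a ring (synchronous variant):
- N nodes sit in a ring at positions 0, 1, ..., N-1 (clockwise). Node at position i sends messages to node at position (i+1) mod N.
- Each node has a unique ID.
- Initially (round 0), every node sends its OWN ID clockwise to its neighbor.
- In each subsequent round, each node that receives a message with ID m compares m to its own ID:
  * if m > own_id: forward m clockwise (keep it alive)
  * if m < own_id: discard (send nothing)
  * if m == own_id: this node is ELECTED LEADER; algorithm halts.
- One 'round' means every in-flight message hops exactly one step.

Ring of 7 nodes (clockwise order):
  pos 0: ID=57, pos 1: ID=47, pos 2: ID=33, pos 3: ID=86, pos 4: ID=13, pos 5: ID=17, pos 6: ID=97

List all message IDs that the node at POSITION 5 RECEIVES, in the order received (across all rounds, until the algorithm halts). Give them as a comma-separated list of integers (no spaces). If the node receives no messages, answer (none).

Answer: 13,86,97

Derivation:
Round 1: pos1(id47) recv 57: fwd; pos2(id33) recv 47: fwd; pos3(id86) recv 33: drop; pos4(id13) recv 86: fwd; pos5(id17) recv 13: drop; pos6(id97) recv 17: drop; pos0(id57) recv 97: fwd
Round 2: pos2(id33) recv 57: fwd; pos3(id86) recv 47: drop; pos5(id17) recv 86: fwd; pos1(id47) recv 97: fwd
Round 3: pos3(id86) recv 57: drop; pos6(id97) recv 86: drop; pos2(id33) recv 97: fwd
Round 4: pos3(id86) recv 97: fwd
Round 5: pos4(id13) recv 97: fwd
Round 6: pos5(id17) recv 97: fwd
Round 7: pos6(id97) recv 97: ELECTED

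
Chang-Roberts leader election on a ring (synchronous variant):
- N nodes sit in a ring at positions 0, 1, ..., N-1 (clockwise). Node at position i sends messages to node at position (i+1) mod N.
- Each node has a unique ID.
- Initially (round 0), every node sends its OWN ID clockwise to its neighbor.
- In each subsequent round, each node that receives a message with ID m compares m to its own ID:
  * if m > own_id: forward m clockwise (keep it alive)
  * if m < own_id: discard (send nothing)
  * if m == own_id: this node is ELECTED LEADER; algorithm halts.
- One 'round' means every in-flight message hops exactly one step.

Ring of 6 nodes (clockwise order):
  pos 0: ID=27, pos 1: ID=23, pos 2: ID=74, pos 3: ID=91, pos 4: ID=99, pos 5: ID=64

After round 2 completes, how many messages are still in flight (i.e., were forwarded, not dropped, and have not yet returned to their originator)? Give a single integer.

Round 1: pos1(id23) recv 27: fwd; pos2(id74) recv 23: drop; pos3(id91) recv 74: drop; pos4(id99) recv 91: drop; pos5(id64) recv 99: fwd; pos0(id27) recv 64: fwd
Round 2: pos2(id74) recv 27: drop; pos0(id27) recv 99: fwd; pos1(id23) recv 64: fwd
After round 2: 2 messages still in flight

Answer: 2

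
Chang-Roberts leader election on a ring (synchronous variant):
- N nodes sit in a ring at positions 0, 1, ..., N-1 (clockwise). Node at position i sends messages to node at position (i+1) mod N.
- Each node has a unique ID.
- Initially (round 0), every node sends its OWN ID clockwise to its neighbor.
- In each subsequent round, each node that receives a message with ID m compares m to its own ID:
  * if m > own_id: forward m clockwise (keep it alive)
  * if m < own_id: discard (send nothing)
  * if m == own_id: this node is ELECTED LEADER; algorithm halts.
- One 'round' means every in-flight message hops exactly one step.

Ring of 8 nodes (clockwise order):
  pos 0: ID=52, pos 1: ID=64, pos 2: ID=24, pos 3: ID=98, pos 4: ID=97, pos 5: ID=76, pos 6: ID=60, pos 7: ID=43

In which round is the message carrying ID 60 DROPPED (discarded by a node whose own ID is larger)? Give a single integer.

Answer: 3

Derivation:
Round 1: pos1(id64) recv 52: drop; pos2(id24) recv 64: fwd; pos3(id98) recv 24: drop; pos4(id97) recv 98: fwd; pos5(id76) recv 97: fwd; pos6(id60) recv 76: fwd; pos7(id43) recv 60: fwd; pos0(id52) recv 43: drop
Round 2: pos3(id98) recv 64: drop; pos5(id76) recv 98: fwd; pos6(id60) recv 97: fwd; pos7(id43) recv 76: fwd; pos0(id52) recv 60: fwd
Round 3: pos6(id60) recv 98: fwd; pos7(id43) recv 97: fwd; pos0(id52) recv 76: fwd; pos1(id64) recv 60: drop
Round 4: pos7(id43) recv 98: fwd; pos0(id52) recv 97: fwd; pos1(id64) recv 76: fwd
Round 5: pos0(id52) recv 98: fwd; pos1(id64) recv 97: fwd; pos2(id24) recv 76: fwd
Round 6: pos1(id64) recv 98: fwd; pos2(id24) recv 97: fwd; pos3(id98) recv 76: drop
Round 7: pos2(id24) recv 98: fwd; pos3(id98) recv 97: drop
Round 8: pos3(id98) recv 98: ELECTED
Message ID 60 originates at pos 6; dropped at pos 1 in round 3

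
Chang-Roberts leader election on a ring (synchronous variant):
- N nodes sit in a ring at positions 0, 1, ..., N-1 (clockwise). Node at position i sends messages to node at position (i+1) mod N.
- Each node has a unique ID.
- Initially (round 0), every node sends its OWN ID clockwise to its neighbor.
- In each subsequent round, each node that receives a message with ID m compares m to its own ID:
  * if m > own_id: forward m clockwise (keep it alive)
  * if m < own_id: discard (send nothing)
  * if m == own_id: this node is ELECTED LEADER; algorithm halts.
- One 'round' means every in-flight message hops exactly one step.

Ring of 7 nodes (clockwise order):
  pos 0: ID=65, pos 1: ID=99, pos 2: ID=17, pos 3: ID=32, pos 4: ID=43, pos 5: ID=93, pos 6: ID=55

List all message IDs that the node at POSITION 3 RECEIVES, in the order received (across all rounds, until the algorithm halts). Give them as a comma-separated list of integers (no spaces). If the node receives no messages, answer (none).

Round 1: pos1(id99) recv 65: drop; pos2(id17) recv 99: fwd; pos3(id32) recv 17: drop; pos4(id43) recv 32: drop; pos5(id93) recv 43: drop; pos6(id55) recv 93: fwd; pos0(id65) recv 55: drop
Round 2: pos3(id32) recv 99: fwd; pos0(id65) recv 93: fwd
Round 3: pos4(id43) recv 99: fwd; pos1(id99) recv 93: drop
Round 4: pos5(id93) recv 99: fwd
Round 5: pos6(id55) recv 99: fwd
Round 6: pos0(id65) recv 99: fwd
Round 7: pos1(id99) recv 99: ELECTED

Answer: 17,99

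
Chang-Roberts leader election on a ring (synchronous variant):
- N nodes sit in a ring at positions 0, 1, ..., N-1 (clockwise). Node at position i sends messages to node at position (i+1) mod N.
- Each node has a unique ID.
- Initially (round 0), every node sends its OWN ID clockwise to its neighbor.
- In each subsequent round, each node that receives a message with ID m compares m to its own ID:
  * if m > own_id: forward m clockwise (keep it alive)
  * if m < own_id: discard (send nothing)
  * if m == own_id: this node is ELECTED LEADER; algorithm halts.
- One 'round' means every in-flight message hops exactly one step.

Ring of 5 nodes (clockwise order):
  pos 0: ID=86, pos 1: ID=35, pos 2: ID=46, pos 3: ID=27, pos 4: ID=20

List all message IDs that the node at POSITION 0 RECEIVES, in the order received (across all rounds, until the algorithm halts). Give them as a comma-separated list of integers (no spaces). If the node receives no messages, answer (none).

Answer: 20,27,46,86

Derivation:
Round 1: pos1(id35) recv 86: fwd; pos2(id46) recv 35: drop; pos3(id27) recv 46: fwd; pos4(id20) recv 27: fwd; pos0(id86) recv 20: drop
Round 2: pos2(id46) recv 86: fwd; pos4(id20) recv 46: fwd; pos0(id86) recv 27: drop
Round 3: pos3(id27) recv 86: fwd; pos0(id86) recv 46: drop
Round 4: pos4(id20) recv 86: fwd
Round 5: pos0(id86) recv 86: ELECTED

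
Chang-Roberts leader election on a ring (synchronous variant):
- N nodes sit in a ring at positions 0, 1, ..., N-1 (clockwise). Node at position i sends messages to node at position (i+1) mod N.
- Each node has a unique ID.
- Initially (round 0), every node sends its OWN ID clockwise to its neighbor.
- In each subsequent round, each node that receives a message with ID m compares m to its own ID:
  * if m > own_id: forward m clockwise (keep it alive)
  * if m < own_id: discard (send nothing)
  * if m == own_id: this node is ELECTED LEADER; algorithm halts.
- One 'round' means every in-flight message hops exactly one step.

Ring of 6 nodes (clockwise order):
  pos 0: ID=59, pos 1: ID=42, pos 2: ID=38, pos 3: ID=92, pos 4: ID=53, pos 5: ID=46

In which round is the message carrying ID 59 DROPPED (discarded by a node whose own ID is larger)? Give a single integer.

Answer: 3

Derivation:
Round 1: pos1(id42) recv 59: fwd; pos2(id38) recv 42: fwd; pos3(id92) recv 38: drop; pos4(id53) recv 92: fwd; pos5(id46) recv 53: fwd; pos0(id59) recv 46: drop
Round 2: pos2(id38) recv 59: fwd; pos3(id92) recv 42: drop; pos5(id46) recv 92: fwd; pos0(id59) recv 53: drop
Round 3: pos3(id92) recv 59: drop; pos0(id59) recv 92: fwd
Round 4: pos1(id42) recv 92: fwd
Round 5: pos2(id38) recv 92: fwd
Round 6: pos3(id92) recv 92: ELECTED
Message ID 59 originates at pos 0; dropped at pos 3 in round 3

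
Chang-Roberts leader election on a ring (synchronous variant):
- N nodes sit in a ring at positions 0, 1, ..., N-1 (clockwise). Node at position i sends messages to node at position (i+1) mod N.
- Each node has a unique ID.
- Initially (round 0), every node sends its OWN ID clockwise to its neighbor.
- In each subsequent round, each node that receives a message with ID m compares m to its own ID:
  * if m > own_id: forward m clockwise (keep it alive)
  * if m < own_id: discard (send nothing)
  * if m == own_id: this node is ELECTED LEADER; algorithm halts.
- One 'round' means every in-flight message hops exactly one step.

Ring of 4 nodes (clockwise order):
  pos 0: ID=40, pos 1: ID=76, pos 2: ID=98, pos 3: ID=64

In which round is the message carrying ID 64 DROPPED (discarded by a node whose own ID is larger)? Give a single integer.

Round 1: pos1(id76) recv 40: drop; pos2(id98) recv 76: drop; pos3(id64) recv 98: fwd; pos0(id40) recv 64: fwd
Round 2: pos0(id40) recv 98: fwd; pos1(id76) recv 64: drop
Round 3: pos1(id76) recv 98: fwd
Round 4: pos2(id98) recv 98: ELECTED
Message ID 64 originates at pos 3; dropped at pos 1 in round 2

Answer: 2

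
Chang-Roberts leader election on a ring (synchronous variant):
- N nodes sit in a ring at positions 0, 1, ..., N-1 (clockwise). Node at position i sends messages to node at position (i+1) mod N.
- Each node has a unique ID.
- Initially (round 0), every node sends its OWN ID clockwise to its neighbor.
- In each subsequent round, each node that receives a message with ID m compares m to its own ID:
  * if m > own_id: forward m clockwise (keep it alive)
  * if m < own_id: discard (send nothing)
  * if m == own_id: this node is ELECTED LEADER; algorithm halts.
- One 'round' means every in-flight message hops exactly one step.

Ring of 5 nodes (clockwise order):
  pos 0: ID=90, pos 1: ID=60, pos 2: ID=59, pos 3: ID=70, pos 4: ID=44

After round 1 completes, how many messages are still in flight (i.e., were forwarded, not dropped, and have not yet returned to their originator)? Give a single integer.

Answer: 3

Derivation:
Round 1: pos1(id60) recv 90: fwd; pos2(id59) recv 60: fwd; pos3(id70) recv 59: drop; pos4(id44) recv 70: fwd; pos0(id90) recv 44: drop
After round 1: 3 messages still in flight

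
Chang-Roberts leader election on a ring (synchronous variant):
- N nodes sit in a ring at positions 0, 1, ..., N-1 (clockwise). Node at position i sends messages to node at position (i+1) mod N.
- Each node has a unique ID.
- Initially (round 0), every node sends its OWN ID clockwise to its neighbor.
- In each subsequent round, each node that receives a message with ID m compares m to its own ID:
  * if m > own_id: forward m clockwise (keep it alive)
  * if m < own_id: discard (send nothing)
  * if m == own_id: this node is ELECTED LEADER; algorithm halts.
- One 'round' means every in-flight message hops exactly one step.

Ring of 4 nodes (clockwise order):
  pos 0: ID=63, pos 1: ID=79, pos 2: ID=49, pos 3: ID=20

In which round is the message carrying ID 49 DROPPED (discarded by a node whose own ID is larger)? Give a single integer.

Round 1: pos1(id79) recv 63: drop; pos2(id49) recv 79: fwd; pos3(id20) recv 49: fwd; pos0(id63) recv 20: drop
Round 2: pos3(id20) recv 79: fwd; pos0(id63) recv 49: drop
Round 3: pos0(id63) recv 79: fwd
Round 4: pos1(id79) recv 79: ELECTED
Message ID 49 originates at pos 2; dropped at pos 0 in round 2

Answer: 2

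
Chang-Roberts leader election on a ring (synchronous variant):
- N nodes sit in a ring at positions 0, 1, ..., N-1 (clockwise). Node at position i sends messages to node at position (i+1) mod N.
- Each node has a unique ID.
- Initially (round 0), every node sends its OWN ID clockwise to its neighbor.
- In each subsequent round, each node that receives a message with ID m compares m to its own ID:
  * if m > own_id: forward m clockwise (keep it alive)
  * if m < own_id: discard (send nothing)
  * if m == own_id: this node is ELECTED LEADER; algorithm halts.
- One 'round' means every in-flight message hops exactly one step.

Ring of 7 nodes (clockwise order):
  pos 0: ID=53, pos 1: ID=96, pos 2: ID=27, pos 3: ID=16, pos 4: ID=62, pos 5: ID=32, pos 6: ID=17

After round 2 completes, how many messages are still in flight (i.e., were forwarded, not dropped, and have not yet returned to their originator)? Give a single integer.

Round 1: pos1(id96) recv 53: drop; pos2(id27) recv 96: fwd; pos3(id16) recv 27: fwd; pos4(id62) recv 16: drop; pos5(id32) recv 62: fwd; pos6(id17) recv 32: fwd; pos0(id53) recv 17: drop
Round 2: pos3(id16) recv 96: fwd; pos4(id62) recv 27: drop; pos6(id17) recv 62: fwd; pos0(id53) recv 32: drop
After round 2: 2 messages still in flight

Answer: 2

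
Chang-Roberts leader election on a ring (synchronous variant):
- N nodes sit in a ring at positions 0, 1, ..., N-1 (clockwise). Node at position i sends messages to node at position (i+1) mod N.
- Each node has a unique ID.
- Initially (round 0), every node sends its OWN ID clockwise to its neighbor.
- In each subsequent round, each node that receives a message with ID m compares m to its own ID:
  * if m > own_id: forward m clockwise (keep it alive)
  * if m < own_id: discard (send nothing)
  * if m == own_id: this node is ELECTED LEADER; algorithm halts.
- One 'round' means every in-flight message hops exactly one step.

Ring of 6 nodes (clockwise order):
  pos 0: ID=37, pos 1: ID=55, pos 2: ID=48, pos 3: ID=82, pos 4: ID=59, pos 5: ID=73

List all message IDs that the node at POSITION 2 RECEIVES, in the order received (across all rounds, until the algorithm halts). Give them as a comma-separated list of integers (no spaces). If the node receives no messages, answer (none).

Answer: 55,73,82

Derivation:
Round 1: pos1(id55) recv 37: drop; pos2(id48) recv 55: fwd; pos3(id82) recv 48: drop; pos4(id59) recv 82: fwd; pos5(id73) recv 59: drop; pos0(id37) recv 73: fwd
Round 2: pos3(id82) recv 55: drop; pos5(id73) recv 82: fwd; pos1(id55) recv 73: fwd
Round 3: pos0(id37) recv 82: fwd; pos2(id48) recv 73: fwd
Round 4: pos1(id55) recv 82: fwd; pos3(id82) recv 73: drop
Round 5: pos2(id48) recv 82: fwd
Round 6: pos3(id82) recv 82: ELECTED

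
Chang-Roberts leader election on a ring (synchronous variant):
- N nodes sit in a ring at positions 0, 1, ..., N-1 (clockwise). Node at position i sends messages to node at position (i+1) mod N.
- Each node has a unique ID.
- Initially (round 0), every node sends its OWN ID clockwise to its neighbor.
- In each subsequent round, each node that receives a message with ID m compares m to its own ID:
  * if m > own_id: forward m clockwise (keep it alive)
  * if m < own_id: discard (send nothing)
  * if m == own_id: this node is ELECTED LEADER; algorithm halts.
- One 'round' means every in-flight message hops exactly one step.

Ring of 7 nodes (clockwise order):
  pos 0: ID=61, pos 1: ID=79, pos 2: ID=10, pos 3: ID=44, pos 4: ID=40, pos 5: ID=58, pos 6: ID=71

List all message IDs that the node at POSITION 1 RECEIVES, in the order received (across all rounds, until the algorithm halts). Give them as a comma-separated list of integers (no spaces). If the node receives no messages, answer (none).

Answer: 61,71,79

Derivation:
Round 1: pos1(id79) recv 61: drop; pos2(id10) recv 79: fwd; pos3(id44) recv 10: drop; pos4(id40) recv 44: fwd; pos5(id58) recv 40: drop; pos6(id71) recv 58: drop; pos0(id61) recv 71: fwd
Round 2: pos3(id44) recv 79: fwd; pos5(id58) recv 44: drop; pos1(id79) recv 71: drop
Round 3: pos4(id40) recv 79: fwd
Round 4: pos5(id58) recv 79: fwd
Round 5: pos6(id71) recv 79: fwd
Round 6: pos0(id61) recv 79: fwd
Round 7: pos1(id79) recv 79: ELECTED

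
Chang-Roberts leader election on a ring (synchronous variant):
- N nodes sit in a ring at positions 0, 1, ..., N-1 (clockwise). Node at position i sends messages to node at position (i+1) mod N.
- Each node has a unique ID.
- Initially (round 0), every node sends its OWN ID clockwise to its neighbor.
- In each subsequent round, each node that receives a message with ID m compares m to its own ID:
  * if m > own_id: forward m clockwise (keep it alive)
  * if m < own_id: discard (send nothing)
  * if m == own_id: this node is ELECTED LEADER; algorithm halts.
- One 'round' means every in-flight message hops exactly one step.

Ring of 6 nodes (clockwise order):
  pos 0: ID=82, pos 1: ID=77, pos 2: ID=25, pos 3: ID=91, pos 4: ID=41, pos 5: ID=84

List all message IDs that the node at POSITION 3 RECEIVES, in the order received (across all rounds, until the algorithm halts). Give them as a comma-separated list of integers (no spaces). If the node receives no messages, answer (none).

Answer: 25,77,82,84,91

Derivation:
Round 1: pos1(id77) recv 82: fwd; pos2(id25) recv 77: fwd; pos3(id91) recv 25: drop; pos4(id41) recv 91: fwd; pos5(id84) recv 41: drop; pos0(id82) recv 84: fwd
Round 2: pos2(id25) recv 82: fwd; pos3(id91) recv 77: drop; pos5(id84) recv 91: fwd; pos1(id77) recv 84: fwd
Round 3: pos3(id91) recv 82: drop; pos0(id82) recv 91: fwd; pos2(id25) recv 84: fwd
Round 4: pos1(id77) recv 91: fwd; pos3(id91) recv 84: drop
Round 5: pos2(id25) recv 91: fwd
Round 6: pos3(id91) recv 91: ELECTED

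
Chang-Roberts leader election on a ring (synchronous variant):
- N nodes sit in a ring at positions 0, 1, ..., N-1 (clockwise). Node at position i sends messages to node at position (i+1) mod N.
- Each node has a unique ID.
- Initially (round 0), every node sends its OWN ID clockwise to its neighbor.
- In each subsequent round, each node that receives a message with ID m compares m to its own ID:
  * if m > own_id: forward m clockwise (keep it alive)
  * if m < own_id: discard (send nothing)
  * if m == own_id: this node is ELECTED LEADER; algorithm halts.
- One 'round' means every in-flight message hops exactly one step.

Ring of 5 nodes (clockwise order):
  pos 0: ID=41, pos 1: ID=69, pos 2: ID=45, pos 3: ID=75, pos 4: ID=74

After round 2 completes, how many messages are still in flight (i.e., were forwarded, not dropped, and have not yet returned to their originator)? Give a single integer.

Answer: 2

Derivation:
Round 1: pos1(id69) recv 41: drop; pos2(id45) recv 69: fwd; pos3(id75) recv 45: drop; pos4(id74) recv 75: fwd; pos0(id41) recv 74: fwd
Round 2: pos3(id75) recv 69: drop; pos0(id41) recv 75: fwd; pos1(id69) recv 74: fwd
After round 2: 2 messages still in flight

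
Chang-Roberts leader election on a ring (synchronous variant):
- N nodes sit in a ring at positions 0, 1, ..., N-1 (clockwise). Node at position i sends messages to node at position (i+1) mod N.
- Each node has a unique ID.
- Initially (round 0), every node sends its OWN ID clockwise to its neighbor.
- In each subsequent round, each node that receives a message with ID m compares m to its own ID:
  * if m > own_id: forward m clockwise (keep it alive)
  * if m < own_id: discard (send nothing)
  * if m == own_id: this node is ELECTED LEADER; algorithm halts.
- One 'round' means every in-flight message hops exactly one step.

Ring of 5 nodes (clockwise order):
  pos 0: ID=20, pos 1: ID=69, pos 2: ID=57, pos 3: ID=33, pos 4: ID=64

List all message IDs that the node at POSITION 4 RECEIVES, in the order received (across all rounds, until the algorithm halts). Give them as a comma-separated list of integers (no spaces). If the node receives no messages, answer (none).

Round 1: pos1(id69) recv 20: drop; pos2(id57) recv 69: fwd; pos3(id33) recv 57: fwd; pos4(id64) recv 33: drop; pos0(id20) recv 64: fwd
Round 2: pos3(id33) recv 69: fwd; pos4(id64) recv 57: drop; pos1(id69) recv 64: drop
Round 3: pos4(id64) recv 69: fwd
Round 4: pos0(id20) recv 69: fwd
Round 5: pos1(id69) recv 69: ELECTED

Answer: 33,57,69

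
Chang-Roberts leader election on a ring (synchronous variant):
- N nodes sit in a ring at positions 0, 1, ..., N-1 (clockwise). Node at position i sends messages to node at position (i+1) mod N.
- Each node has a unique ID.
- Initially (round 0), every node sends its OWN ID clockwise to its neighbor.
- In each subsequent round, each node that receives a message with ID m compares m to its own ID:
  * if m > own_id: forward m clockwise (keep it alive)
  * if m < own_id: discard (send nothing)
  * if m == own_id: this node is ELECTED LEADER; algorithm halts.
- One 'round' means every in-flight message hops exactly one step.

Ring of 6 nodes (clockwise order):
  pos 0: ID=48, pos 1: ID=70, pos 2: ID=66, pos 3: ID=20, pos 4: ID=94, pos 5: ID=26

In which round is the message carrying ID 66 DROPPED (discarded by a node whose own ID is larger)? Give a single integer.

Answer: 2

Derivation:
Round 1: pos1(id70) recv 48: drop; pos2(id66) recv 70: fwd; pos3(id20) recv 66: fwd; pos4(id94) recv 20: drop; pos5(id26) recv 94: fwd; pos0(id48) recv 26: drop
Round 2: pos3(id20) recv 70: fwd; pos4(id94) recv 66: drop; pos0(id48) recv 94: fwd
Round 3: pos4(id94) recv 70: drop; pos1(id70) recv 94: fwd
Round 4: pos2(id66) recv 94: fwd
Round 5: pos3(id20) recv 94: fwd
Round 6: pos4(id94) recv 94: ELECTED
Message ID 66 originates at pos 2; dropped at pos 4 in round 2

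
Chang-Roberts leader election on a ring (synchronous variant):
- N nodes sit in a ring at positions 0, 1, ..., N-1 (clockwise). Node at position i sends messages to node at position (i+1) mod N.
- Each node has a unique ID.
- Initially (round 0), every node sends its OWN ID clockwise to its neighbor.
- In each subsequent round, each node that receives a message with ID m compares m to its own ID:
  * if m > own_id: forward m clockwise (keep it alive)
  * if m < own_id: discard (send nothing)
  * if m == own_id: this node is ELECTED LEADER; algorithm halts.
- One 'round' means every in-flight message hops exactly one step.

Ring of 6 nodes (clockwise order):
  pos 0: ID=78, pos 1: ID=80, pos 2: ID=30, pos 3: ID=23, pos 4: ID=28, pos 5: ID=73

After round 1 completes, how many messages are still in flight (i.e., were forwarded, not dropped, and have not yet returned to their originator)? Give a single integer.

Answer: 2

Derivation:
Round 1: pos1(id80) recv 78: drop; pos2(id30) recv 80: fwd; pos3(id23) recv 30: fwd; pos4(id28) recv 23: drop; pos5(id73) recv 28: drop; pos0(id78) recv 73: drop
After round 1: 2 messages still in flight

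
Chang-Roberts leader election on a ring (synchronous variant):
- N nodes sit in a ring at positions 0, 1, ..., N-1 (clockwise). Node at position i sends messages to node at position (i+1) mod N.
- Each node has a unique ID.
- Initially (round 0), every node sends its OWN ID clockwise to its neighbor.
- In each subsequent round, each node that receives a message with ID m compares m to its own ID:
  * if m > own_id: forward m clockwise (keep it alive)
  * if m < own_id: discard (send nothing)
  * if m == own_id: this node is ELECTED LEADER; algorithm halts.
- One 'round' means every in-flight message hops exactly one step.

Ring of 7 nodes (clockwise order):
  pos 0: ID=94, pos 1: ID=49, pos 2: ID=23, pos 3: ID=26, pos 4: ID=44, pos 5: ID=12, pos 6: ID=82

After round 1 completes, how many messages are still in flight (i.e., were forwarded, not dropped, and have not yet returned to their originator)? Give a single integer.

Answer: 3

Derivation:
Round 1: pos1(id49) recv 94: fwd; pos2(id23) recv 49: fwd; pos3(id26) recv 23: drop; pos4(id44) recv 26: drop; pos5(id12) recv 44: fwd; pos6(id82) recv 12: drop; pos0(id94) recv 82: drop
After round 1: 3 messages still in flight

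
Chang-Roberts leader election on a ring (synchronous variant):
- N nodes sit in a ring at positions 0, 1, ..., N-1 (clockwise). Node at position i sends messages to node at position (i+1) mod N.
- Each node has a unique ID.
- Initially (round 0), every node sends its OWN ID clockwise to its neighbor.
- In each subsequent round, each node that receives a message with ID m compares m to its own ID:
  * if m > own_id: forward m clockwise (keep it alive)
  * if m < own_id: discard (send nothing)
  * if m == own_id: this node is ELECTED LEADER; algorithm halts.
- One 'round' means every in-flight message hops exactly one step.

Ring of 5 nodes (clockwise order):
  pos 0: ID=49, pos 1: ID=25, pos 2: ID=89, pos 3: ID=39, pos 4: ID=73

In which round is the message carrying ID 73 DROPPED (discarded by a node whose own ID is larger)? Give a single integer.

Round 1: pos1(id25) recv 49: fwd; pos2(id89) recv 25: drop; pos3(id39) recv 89: fwd; pos4(id73) recv 39: drop; pos0(id49) recv 73: fwd
Round 2: pos2(id89) recv 49: drop; pos4(id73) recv 89: fwd; pos1(id25) recv 73: fwd
Round 3: pos0(id49) recv 89: fwd; pos2(id89) recv 73: drop
Round 4: pos1(id25) recv 89: fwd
Round 5: pos2(id89) recv 89: ELECTED
Message ID 73 originates at pos 4; dropped at pos 2 in round 3

Answer: 3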